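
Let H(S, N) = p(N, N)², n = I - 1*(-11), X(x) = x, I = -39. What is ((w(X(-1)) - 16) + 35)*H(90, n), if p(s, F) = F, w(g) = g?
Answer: 14112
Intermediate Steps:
n = -28 (n = -39 - 1*(-11) = -39 + 11 = -28)
H(S, N) = N²
((w(X(-1)) - 16) + 35)*H(90, n) = ((-1 - 16) + 35)*(-28)² = (-17 + 35)*784 = 18*784 = 14112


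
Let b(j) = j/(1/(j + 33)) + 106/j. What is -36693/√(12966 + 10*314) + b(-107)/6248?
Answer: 105890/83567 - 36693*√16106/16106 ≈ -287.86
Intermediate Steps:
b(j) = 106/j + j*(33 + j) (b(j) = j/(1/(33 + j)) + 106/j = j*(33 + j) + 106/j = 106/j + j*(33 + j))
-36693/√(12966 + 10*314) + b(-107)/6248 = -36693/√(12966 + 10*314) + ((106 + (-107)²*(33 - 107))/(-107))/6248 = -36693/√(12966 + 3140) - (106 + 11449*(-74))/107*(1/6248) = -36693*√16106/16106 - (106 - 847226)/107*(1/6248) = -36693*√16106/16106 - 1/107*(-847120)*(1/6248) = -36693*√16106/16106 + (847120/107)*(1/6248) = -36693*√16106/16106 + 105890/83567 = 105890/83567 - 36693*√16106/16106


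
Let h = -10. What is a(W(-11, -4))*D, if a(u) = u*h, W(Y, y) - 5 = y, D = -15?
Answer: 150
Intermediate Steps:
W(Y, y) = 5 + y
a(u) = -10*u (a(u) = u*(-10) = -10*u)
a(W(-11, -4))*D = -10*(5 - 4)*(-15) = -10*1*(-15) = -10*(-15) = 150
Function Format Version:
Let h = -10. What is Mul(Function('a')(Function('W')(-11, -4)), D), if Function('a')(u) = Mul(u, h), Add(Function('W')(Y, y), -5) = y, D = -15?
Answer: 150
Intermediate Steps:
Function('W')(Y, y) = Add(5, y)
Function('a')(u) = Mul(-10, u) (Function('a')(u) = Mul(u, -10) = Mul(-10, u))
Mul(Function('a')(Function('W')(-11, -4)), D) = Mul(Mul(-10, Add(5, -4)), -15) = Mul(Mul(-10, 1), -15) = Mul(-10, -15) = 150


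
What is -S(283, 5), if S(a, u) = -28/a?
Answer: 28/283 ≈ 0.098940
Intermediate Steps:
S(a, u) = -28/a
-S(283, 5) = -(-28)/283 = -1*(-28/283) = 28/283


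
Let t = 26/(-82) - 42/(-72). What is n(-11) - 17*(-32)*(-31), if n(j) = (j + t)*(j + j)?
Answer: -4090453/246 ≈ -16628.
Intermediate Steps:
t = 131/492 (t = 26*(-1/82) - 42*(-1/72) = -13/41 + 7/12 = 131/492 ≈ 0.26626)
n(j) = 2*j*(131/492 + j) (n(j) = (j + 131/492)*(j + j) = (131/492 + j)*(2*j) = 2*j*(131/492 + j))
n(-11) - 17*(-32)*(-31) = (1/246)*(-11)*(131 + 492*(-11)) - 17*(-32)*(-31) = (1/246)*(-11)*(131 - 5412) + 544*(-31) = (1/246)*(-11)*(-5281) - 16864 = 58091/246 - 16864 = -4090453/246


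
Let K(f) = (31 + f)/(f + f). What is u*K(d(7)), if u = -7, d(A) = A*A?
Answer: -40/7 ≈ -5.7143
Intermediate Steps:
d(A) = A²
K(f) = (31 + f)/(2*f) (K(f) = (31 + f)/((2*f)) = (31 + f)*(1/(2*f)) = (31 + f)/(2*f))
u*K(d(7)) = -7*(31 + 7²)/(2*(7²)) = -7*(31 + 49)/(2*49) = -7*80/(2*49) = -7*40/49 = -40/7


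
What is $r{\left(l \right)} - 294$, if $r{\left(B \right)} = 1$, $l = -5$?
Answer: $-293$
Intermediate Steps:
$r{\left(l \right)} - 294 = 1 - 294 = -293$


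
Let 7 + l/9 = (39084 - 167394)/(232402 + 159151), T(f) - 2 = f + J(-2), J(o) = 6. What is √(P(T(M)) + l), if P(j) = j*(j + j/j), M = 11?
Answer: √48148297834583/391553 ≈ 17.721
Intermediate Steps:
T(f) = 8 + f (T(f) = 2 + (f + 6) = 2 + (6 + f) = 8 + f)
P(j) = j*(1 + j) (P(j) = j*(j + 1) = j*(1 + j))
l = -25822629/391553 (l = -63 + 9*((39084 - 167394)/(232402 + 159151)) = -63 + 9*(-128310/391553) = -63 - 1154790/391553 = -25822629/391553 ≈ -65.949)
√(P(T(M)) + l) = √((8 + 11)*(1 + (8 + 11)) - 25822629/391553) = √(19*(1 + 19) - 25822629/391553) = √(19*20 - 25822629/391553) = √(380 - 25822629/391553) = √(122967511/391553) = √48148297834583/391553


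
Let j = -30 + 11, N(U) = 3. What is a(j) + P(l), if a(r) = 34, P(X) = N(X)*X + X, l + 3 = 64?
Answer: 278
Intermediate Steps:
l = 61 (l = -3 + 64 = 61)
j = -19
P(X) = 4*X (P(X) = 3*X + X = 4*X)
a(j) + P(l) = 34 + 4*61 = 34 + 244 = 278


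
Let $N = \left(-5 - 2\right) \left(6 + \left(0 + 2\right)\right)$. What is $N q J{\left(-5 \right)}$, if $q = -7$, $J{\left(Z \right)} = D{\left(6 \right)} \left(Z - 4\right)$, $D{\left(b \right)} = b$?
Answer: $-21168$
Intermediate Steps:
$J{\left(Z \right)} = -24 + 6 Z$ ($J{\left(Z \right)} = 6 \left(Z - 4\right) = 6 \left(-4 + Z\right) = -24 + 6 Z$)
$N = -56$ ($N = - 7 \left(6 + 2\right) = \left(-7\right) 8 = -56$)
$N q J{\left(-5 \right)} = \left(-56\right) \left(-7\right) \left(-24 + 6 \left(-5\right)\right) = 392 \left(-24 - 30\right) = 392 \left(-54\right) = -21168$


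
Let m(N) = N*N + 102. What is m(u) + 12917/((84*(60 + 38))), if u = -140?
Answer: 162199781/8232 ≈ 19704.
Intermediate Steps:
m(N) = 102 + N² (m(N) = N² + 102 = 102 + N²)
m(u) + 12917/((84*(60 + 38))) = (102 + (-140)²) + 12917/((84*(60 + 38))) = (102 + 19600) + 12917/((84*98)) = 19702 + 12917/8232 = 162199781/8232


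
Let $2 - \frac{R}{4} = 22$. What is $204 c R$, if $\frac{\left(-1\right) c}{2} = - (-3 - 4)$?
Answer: $228480$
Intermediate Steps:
$R = -80$ ($R = 8 - 88 = -80$)
$c = -14$ ($c = - 2 \left(- (-3 - 4)\right) = - 2 \left(\left(-1\right) \left(-7\right)\right) = \left(-2\right) 7 = -14$)
$204 c R = 204 \left(-14\right) \left(-80\right) = \left(-2856\right) \left(-80\right) = 228480$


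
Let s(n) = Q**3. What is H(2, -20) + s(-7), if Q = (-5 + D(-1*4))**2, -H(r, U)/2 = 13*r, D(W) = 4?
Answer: -51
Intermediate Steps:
H(r, U) = -26*r
Q = 1 (Q = (-5 + 4)**2 = (-1)**2 = 1)
s(n) = 1 (s(n) = 1**3 = 1)
H(2, -20) + s(-7) = -26*2 + 1 = -52 + 1 = -51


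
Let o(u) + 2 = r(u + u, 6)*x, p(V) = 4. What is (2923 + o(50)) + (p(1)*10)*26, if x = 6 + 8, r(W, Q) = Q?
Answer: 4045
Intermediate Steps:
x = 14
o(u) = 82 (o(u) = -2 + 6*14 = -2 + 84 = 82)
(2923 + o(50)) + (p(1)*10)*26 = (2923 + 82) + (4*10)*26 = 3005 + 40*26 = 3005 + 1040 = 4045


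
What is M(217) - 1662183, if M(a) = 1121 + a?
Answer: -1660845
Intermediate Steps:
M(217) - 1662183 = (1121 + 217) - 1662183 = 1338 - 1662183 = -1660845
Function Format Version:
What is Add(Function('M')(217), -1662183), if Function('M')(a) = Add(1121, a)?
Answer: -1660845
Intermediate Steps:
Add(Function('M')(217), -1662183) = Add(Add(1121, 217), -1662183) = Add(1338, -1662183) = -1660845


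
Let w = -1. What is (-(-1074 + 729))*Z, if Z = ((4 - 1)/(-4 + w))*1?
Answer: -207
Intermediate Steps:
Z = -⅗ (Z = ((4 - 1)/(-4 - 1))*1 = (3/(-5))*1 = (3*(-⅕))*1 = -⅗*1 = -⅗ ≈ -0.60000)
(-(-1074 + 729))*Z = -(-1074 + 729)*(-⅗) = -1*(-345)*(-⅗) = 345*(-⅗) = -207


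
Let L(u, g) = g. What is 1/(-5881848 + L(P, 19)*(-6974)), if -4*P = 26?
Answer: -1/6014354 ≈ -1.6627e-7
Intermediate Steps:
P = -13/2 (P = -¼*26 = -13/2 ≈ -6.5000)
1/(-5881848 + L(P, 19)*(-6974)) = 1/(-5881848 + 19*(-6974)) = 1/(-5881848 - 132506) = 1/(-6014354) = -1/6014354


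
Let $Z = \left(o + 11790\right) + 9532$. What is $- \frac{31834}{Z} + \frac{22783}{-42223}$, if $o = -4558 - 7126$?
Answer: $- \frac{781854768}{203472637} \approx -3.8426$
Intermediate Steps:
$o = -11684$ ($o = -4558 - 7126 = -11684$)
$Z = 9638$ ($Z = \left(-11684 + 11790\right) + 9532 = 106 + 9532 = 9638$)
$- \frac{31834}{Z} + \frac{22783}{-42223} = - \frac{31834}{9638} + \frac{22783}{-42223} = \left(-31834\right) \frac{1}{9638} + 22783 \left(- \frac{1}{42223}\right) = - \frac{15917}{4819} - \frac{22783}{42223} = - \frac{781854768}{203472637}$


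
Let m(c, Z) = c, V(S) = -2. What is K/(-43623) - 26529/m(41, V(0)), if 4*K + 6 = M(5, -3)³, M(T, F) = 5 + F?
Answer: -2314549175/3577086 ≈ -647.05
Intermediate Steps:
K = ½ (K = -3/2 + (5 - 3)³/4 = -3/2 + (¼)*2³ = -3/2 + (¼)*8 = -3/2 + 2 = ½ ≈ 0.50000)
K/(-43623) - 26529/m(41, V(0)) = (½)/(-43623) - 26529/41 = (½)*(-1/43623) - 26529*1/41 = -1/87246 - 26529/41 = -2314549175/3577086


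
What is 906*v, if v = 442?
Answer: 400452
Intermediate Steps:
906*v = 906*442 = 400452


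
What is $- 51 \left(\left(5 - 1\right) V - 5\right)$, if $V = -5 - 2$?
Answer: $1683$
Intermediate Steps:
$V = -7$
$- 51 \left(\left(5 - 1\right) V - 5\right) = - 51 \left(\left(5 - 1\right) \left(-7\right) - 5\right) = - 51 \left(4 \left(-7\right) - 5\right) = - 51 \left(-28 - 5\right) = \left(-51\right) \left(-33\right) = 1683$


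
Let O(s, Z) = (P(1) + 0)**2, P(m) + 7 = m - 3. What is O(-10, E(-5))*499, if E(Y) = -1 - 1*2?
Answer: 40419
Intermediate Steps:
E(Y) = -3 (E(Y) = -1 - 2 = -3)
P(m) = -10 + m (P(m) = -7 + (m - 3) = -7 + (-3 + m) = -10 + m)
O(s, Z) = 81 (O(s, Z) = ((-10 + 1) + 0)**2 = (-9 + 0)**2 = (-9)**2 = 81)
O(-10, E(-5))*499 = 81*499 = 40419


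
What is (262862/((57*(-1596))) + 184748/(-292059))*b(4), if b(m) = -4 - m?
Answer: 20795135092/738033093 ≈ 28.176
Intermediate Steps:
(262862/((57*(-1596))) + 184748/(-292059))*b(4) = (262862/((57*(-1596))) + 184748/(-292059))*(-4 - 1*4) = (262862/(-90972) + 184748*(-1/292059))*(-4 - 4) = (262862*(-1/90972) - 184748/292059)*(-8) = (-131431/45486 - 184748/292059)*(-8) = -5198783773/1476066186*(-8) = 20795135092/738033093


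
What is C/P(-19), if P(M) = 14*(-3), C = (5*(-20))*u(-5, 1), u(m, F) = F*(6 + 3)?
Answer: 150/7 ≈ 21.429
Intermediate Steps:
u(m, F) = 9*F (u(m, F) = F*9 = 9*F)
C = -900 (C = (5*(-20))*(9*1) = -100*9 = -900)
P(M) = -42
C/P(-19) = -900/(-42) = -900*(-1/42) = 150/7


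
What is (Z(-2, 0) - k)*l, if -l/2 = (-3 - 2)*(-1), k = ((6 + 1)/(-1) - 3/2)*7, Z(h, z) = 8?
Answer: -675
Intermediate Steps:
k = -119/2 (k = (7*(-1) - 3*½)*7 = (-7 - 3/2)*7 = -17/2*7 = -119/2 ≈ -59.500)
l = -10 (l = -2*(-3 - 2)*(-1) = -(-10)*(-1) = -2*5 = -10)
(Z(-2, 0) - k)*l = (8 - 1*(-119/2))*(-10) = (8 + 119/2)*(-10) = (135/2)*(-10) = -675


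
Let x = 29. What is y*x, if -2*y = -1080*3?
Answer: 46980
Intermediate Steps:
y = 1620 (y = -(-540)*3 = -1/2*(-3240) = 1620)
y*x = 1620*29 = 46980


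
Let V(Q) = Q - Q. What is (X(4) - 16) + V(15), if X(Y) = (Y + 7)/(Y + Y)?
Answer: -117/8 ≈ -14.625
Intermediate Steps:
V(Q) = 0
X(Y) = (7 + Y)/(2*Y) (X(Y) = (7 + Y)/((2*Y)) = (7 + Y)*(1/(2*Y)) = (7 + Y)/(2*Y))
(X(4) - 16) + V(15) = ((½)*(7 + 4)/4 - 16) + 0 = ((½)*(¼)*11 - 16) + 0 = (11/8 - 16) + 0 = -117/8 + 0 = -117/8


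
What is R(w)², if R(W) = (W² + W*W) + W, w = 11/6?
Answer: 5929/81 ≈ 73.198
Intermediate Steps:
w = 11/6 (w = 11*(⅙) = 11/6 ≈ 1.8333)
R(W) = W + 2*W² (R(W) = (W² + W²) + W = 2*W² + W = W + 2*W²)
R(w)² = (11*(1 + 2*(11/6))/6)² = (11*(1 + 11/3)/6)² = ((11/6)*(14/3))² = (77/9)² = 5929/81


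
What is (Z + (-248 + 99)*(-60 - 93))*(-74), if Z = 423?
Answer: -1718280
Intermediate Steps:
(Z + (-248 + 99)*(-60 - 93))*(-74) = (423 + (-248 + 99)*(-60 - 93))*(-74) = (423 - 149*(-153))*(-74) = (423 + 22797)*(-74) = 23220*(-74) = -1718280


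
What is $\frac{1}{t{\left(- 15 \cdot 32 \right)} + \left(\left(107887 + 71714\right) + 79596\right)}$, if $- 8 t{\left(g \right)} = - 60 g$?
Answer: $\frac{1}{255597} \approx 3.9124 \cdot 10^{-6}$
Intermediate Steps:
$t{\left(g \right)} = \frac{15 g}{2}$ ($t{\left(g \right)} = - \frac{\left(-60\right) g}{8} = \frac{15 g}{2}$)
$\frac{1}{t{\left(- 15 \cdot 32 \right)} + \left(\left(107887 + 71714\right) + 79596\right)} = \frac{1}{\frac{15 \left(- 15 \cdot 32\right)}{2} + \left(\left(107887 + 71714\right) + 79596\right)} = \frac{1}{\frac{15 \left(\left(-1\right) 480\right)}{2} + \left(179601 + 79596\right)} = \frac{1}{\frac{15}{2} \left(-480\right) + 259197} = \frac{1}{-3600 + 259197} = \frac{1}{255597}$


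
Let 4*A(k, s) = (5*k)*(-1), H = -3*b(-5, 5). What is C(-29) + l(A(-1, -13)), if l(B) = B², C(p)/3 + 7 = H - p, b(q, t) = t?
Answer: 361/16 ≈ 22.563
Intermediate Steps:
H = -15 (H = -3*5 = -15)
C(p) = -66 - 3*p (C(p) = -21 + 3*(-15 - p) = -21 + (-45 - 3*p) = -66 - 3*p)
A(k, s) = -5*k/4 (A(k, s) = ((5*k)*(-1))/4 = (-5*k)/4 = -5*k/4)
C(-29) + l(A(-1, -13)) = (-66 - 3*(-29)) + (-5/4*(-1))² = (-66 + 87) + (5/4)² = 21 + 25/16 = 361/16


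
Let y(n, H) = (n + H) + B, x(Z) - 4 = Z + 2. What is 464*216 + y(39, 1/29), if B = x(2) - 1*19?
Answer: 2907309/29 ≈ 1.0025e+5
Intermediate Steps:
x(Z) = 6 + Z (x(Z) = 4 + (Z + 2) = 4 + (2 + Z) = 6 + Z)
B = -11 (B = (6 + 2) - 1*19 = 8 - 19 = -11)
y(n, H) = -11 + H + n (y(n, H) = (n + H) - 11 = (H + n) - 11 = -11 + H + n)
464*216 + y(39, 1/29) = 464*216 + (-11 + 1/29 + 39) = 100224 + (-11 + 1/29 + 39) = 100224 + 813/29 = 2907309/29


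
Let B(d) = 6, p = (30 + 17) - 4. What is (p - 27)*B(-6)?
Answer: 96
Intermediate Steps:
p = 43 (p = 47 - 4 = 43)
(p - 27)*B(-6) = (43 - 27)*6 = 16*6 = 96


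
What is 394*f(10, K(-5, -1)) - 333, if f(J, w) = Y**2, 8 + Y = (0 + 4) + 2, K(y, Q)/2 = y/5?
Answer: 1243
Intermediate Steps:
K(y, Q) = 2*y/5 (K(y, Q) = 2*(y/5) = 2*y/5)
Y = -2 (Y = -8 + ((0 + 4) + 2) = -8 + (4 + 2) = -8 + 6 = -2)
f(J, w) = 4 (f(J, w) = (-2)**2 = 4)
394*f(10, K(-5, -1)) - 333 = 394*4 - 333 = 1576 - 333 = 1243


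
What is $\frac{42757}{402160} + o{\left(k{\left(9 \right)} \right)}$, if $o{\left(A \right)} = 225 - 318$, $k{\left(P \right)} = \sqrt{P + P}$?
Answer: $- \frac{3396193}{36560} \approx -92.894$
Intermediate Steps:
$k{\left(P \right)} = \sqrt{2} \sqrt{P}$ ($k{\left(P \right)} = \sqrt{2 P} = \sqrt{2} \sqrt{P}$)
$o{\left(A \right)} = -93$
$\frac{42757}{402160} + o{\left(k{\left(9 \right)} \right)} = \frac{42757}{402160} - 93 = 42757 \cdot \frac{1}{402160} - 93 = \frac{3887}{36560} - 93 = - \frac{3396193}{36560}$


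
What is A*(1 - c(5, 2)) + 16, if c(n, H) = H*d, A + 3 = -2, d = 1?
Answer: 21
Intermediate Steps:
A = -5 (A = -3 - 2 = -5)
c(n, H) = H (c(n, H) = H*1 = H)
A*(1 - c(5, 2)) + 16 = -5*(1 - 1*2) + 16 = -5*(1 - 2) + 16 = -5*(-1) + 16 = 5 + 16 = 21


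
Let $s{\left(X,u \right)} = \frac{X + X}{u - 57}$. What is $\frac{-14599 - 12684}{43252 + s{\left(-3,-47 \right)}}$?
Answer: $- \frac{1418716}{2249107} \approx -0.63079$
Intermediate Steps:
$s{\left(X,u \right)} = \frac{2 X}{-57 + u}$
$\frac{-14599 - 12684}{43252 + s{\left(-3,-47 \right)}} = \frac{-14599 - 12684}{43252 + 2 \left(-3\right) \frac{1}{-57 - 47}} = - \frac{27283}{43252 + 2 \left(-3\right) \frac{1}{-104}} = - \frac{27283}{43252 + 2 \left(-3\right) \left(- \frac{1}{104}\right)} = - \frac{27283}{43252 + \frac{3}{52}} = - \frac{27283}{\frac{2249107}{52}} = \left(-27283\right) \frac{52}{2249107} = - \frac{1418716}{2249107}$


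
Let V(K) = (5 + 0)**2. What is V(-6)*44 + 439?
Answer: 1539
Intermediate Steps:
V(K) = 25 (V(K) = 5**2 = 25)
V(-6)*44 + 439 = 25*44 + 439 = 1100 + 439 = 1539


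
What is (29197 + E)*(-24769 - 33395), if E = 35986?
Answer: -3791304012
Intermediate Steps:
(29197 + E)*(-24769 - 33395) = (29197 + 35986)*(-24769 - 33395) = 65183*(-58164) = -3791304012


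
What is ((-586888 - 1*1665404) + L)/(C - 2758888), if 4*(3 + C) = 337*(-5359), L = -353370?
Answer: 10422648/12841547 ≈ 0.81164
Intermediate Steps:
C = -1805995/4 (C = -3 + (337*(-5359))/4 = -3 + (1/4)*(-1805983) = -3 - 1805983/4 = -1805995/4 ≈ -4.5150e+5)
((-586888 - 1*1665404) + L)/(C - 2758888) = ((-586888 - 1*1665404) - 353370)/(-1805995/4 - 2758888) = ((-586888 - 1665404) - 353370)/(-12841547/4) = (-2252292 - 353370)*(-4/12841547) = -2605662*(-4/12841547) = 10422648/12841547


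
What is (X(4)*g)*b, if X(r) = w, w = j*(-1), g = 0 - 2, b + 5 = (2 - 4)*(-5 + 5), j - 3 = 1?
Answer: -40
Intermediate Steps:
j = 4 (j = 3 + 1 = 4)
b = -5 (b = -5 + (2 - 4)*(-5 + 5) = -5 - 2*0 = -5 + 0 = -5)
g = -2
w = -4 (w = 4*(-1) = -4)
X(r) = -4
(X(4)*g)*b = -4*(-2)*(-5) = 8*(-5) = -40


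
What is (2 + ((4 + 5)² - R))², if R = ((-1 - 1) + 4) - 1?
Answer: 6724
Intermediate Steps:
R = 1 (R = (-2 + 4) - 1 = 2 - 1 = 1)
(2 + ((4 + 5)² - R))² = (2 + ((4 + 5)² - 1*1))² = (2 + (9² - 1))² = (2 + (81 - 1))² = (2 + 80)² = 82² = 6724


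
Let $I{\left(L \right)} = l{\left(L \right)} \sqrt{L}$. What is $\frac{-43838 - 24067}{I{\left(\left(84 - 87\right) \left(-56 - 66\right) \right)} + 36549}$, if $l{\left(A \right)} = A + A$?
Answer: $- \frac{91920735}{42211771} + \frac{1840980 \sqrt{366}}{42211771} \approx -1.3432$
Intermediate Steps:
$l{\left(A \right)} = 2 A$
$I{\left(L \right)} = 2 L^{\frac{3}{2}}$ ($I{\left(L \right)} = 2 L \sqrt{L} = 2 L^{\frac{3}{2}}$)
$\frac{-43838 - 24067}{I{\left(\left(84 - 87\right) \left(-56 - 66\right) \right)} + 36549} = \frac{-43838 - 24067}{2 \left(\left(84 - 87\right) \left(-56 - 66\right)\right)^{\frac{3}{2}} + 36549} = - \frac{67905}{2 \left(\left(-3\right) \left(-122\right)\right)^{\frac{3}{2}} + 36549} = - \frac{67905}{2 \cdot 366^{\frac{3}{2}} + 36549} = - \frac{67905}{2 \cdot 366 \sqrt{366} + 36549} = - \frac{67905}{732 \sqrt{366} + 36549} = - \frac{67905}{36549 + 732 \sqrt{366}}$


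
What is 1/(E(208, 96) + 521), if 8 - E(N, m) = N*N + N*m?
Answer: -1/62703 ≈ -1.5948e-5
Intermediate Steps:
E(N, m) = 8 - N**2 - N*m (E(N, m) = 8 - (N*N + N*m) = 8 - (N**2 + N*m) = 8 + (-N**2 - N*m) = 8 - N**2 - N*m)
1/(E(208, 96) + 521) = 1/((8 - 1*208**2 - 1*208*96) + 521) = 1/((8 - 1*43264 - 19968) + 521) = 1/((8 - 43264 - 19968) + 521) = 1/(-63224 + 521) = 1/(-62703) = -1/62703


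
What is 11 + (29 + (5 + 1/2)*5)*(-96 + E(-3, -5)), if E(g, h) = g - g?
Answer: -5413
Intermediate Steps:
E(g, h) = 0
11 + (29 + (5 + 1/2)*5)*(-96 + E(-3, -5)) = 11 + (29 + (5 + 1/2)*5)*(-96 + 0) = 11 + (29 + (5 + 1/2)*5)*(-96) = 11 + (29 + (11/2)*5)*(-96) = 11 + (29 + 55/2)*(-96) = 11 + (113/2)*(-96) = 11 - 5424 = -5413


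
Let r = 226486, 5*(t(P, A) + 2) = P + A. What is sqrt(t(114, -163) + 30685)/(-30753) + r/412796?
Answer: 3653/6658 - sqrt(766830)/153765 ≈ 0.54297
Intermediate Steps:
t(P, A) = -2 + A/5 + P/5 (t(P, A) = -2 + (P + A)/5 = -2 + (A + P)/5 = -2 + (A/5 + P/5) = -2 + A/5 + P/5)
sqrt(t(114, -163) + 30685)/(-30753) + r/412796 = sqrt((-2 + (1/5)*(-163) + (1/5)*114) + 30685)/(-30753) + 226486/412796 = sqrt((-2 - 163/5 + 114/5) + 30685)*(-1/30753) + 226486*(1/412796) = sqrt(-59/5 + 30685)*(-1/30753) + 3653/6658 = sqrt(153366/5)*(-1/30753) + 3653/6658 = (sqrt(766830)/5)*(-1/30753) + 3653/6658 = -sqrt(766830)/153765 + 3653/6658 = 3653/6658 - sqrt(766830)/153765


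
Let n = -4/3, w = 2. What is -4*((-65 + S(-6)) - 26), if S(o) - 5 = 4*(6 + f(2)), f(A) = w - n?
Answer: 584/3 ≈ 194.67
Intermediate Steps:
n = -4/3 (n = -4*⅓ = -4/3 ≈ -1.3333)
f(A) = 10/3 (f(A) = 2 - 1*(-4/3) = 2 + 4/3 = 10/3)
S(o) = 127/3 (S(o) = 5 + 4*(6 + 10/3) = 5 + 4*(28/3) = 5 + 112/3 = 127/3)
-4*((-65 + S(-6)) - 26) = -4*((-65 + 127/3) - 26) = -4*(-68/3 - 26) = -4*(-146/3) = 584/3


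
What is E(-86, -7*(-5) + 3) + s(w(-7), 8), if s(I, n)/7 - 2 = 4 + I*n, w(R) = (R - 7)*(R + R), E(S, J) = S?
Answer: 10932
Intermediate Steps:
w(R) = 2*R*(-7 + R) (w(R) = (-7 + R)*(2*R) = 2*R*(-7 + R))
s(I, n) = 42 + 7*I*n (s(I, n) = 14 + 7*(4 + I*n) = 14 + (28 + 7*I*n) = 42 + 7*I*n)
E(-86, -7*(-5) + 3) + s(w(-7), 8) = -86 + (42 + 7*(2*(-7)*(-7 - 7))*8) = -86 + (42 + 7*(2*(-7)*(-14))*8) = -86 + (42 + 7*196*8) = -86 + (42 + 10976) = -86 + 11018 = 10932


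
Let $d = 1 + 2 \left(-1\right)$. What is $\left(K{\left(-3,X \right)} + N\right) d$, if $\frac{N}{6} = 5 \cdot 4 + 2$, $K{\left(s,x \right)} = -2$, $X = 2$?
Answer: $-130$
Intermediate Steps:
$N = 132$ ($N = 6 \left(5 \cdot 4 + 2\right) = 6 \left(20 + 2\right) = 6 \cdot 22 = 132$)
$d = -1$ ($d = 1 - 2 = -1$)
$\left(K{\left(-3,X \right)} + N\right) d = \left(-2 + 132\right) \left(-1\right) = 130 \left(-1\right) = -130$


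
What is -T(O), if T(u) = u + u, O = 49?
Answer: -98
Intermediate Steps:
T(u) = 2*u
-T(O) = -2*49 = -1*98 = -98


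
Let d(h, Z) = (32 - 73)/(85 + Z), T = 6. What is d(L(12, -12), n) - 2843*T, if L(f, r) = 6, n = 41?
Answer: -2149349/126 ≈ -17058.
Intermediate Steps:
d(h, Z) = -41/(85 + Z)
d(L(12, -12), n) - 2843*T = -41/(85 + 41) - 2843*6 = -41/126 - 1*17058 = -41*1/126 - 17058 = -41/126 - 17058 = -2149349/126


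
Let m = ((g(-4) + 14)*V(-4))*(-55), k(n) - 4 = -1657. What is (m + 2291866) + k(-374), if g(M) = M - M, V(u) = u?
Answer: 2293293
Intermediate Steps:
g(M) = 0
k(n) = -1653 (k(n) = 4 - 1657 = -1653)
m = 3080 (m = ((0 + 14)*(-4))*(-55) = (14*(-4))*(-55) = -56*(-55) = 3080)
(m + 2291866) + k(-374) = (3080 + 2291866) - 1653 = 2294946 - 1653 = 2293293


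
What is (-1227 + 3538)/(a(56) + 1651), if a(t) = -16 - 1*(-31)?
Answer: 2311/1666 ≈ 1.3872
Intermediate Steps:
a(t) = 15 (a(t) = -16 + 31 = 15)
(-1227 + 3538)/(a(56) + 1651) = (-1227 + 3538)/(15 + 1651) = 2311/1666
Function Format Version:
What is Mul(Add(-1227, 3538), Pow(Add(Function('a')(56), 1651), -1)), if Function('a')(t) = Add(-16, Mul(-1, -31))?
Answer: Rational(2311, 1666) ≈ 1.3872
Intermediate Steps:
Function('a')(t) = 15 (Function('a')(t) = Add(-16, 31) = 15)
Mul(Add(-1227, 3538), Pow(Add(Function('a')(56), 1651), -1)) = Mul(Add(-1227, 3538), Pow(Add(15, 1651), -1)) = Mul(2311, Pow(1666, -1)) = Mul(2311, Rational(1, 1666)) = Rational(2311, 1666)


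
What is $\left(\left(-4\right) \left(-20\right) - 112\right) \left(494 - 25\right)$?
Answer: $-15008$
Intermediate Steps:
$\left(\left(-4\right) \left(-20\right) - 112\right) \left(494 - 25\right) = \left(80 - 112\right) 469 = \left(-32\right) 469 = -15008$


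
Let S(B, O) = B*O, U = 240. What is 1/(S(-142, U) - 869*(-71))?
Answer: 1/27619 ≈ 3.6207e-5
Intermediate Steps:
1/(S(-142, U) - 869*(-71)) = 1/(-142*240 - 869*(-71)) = 1/(-34080 + 61699) = 1/27619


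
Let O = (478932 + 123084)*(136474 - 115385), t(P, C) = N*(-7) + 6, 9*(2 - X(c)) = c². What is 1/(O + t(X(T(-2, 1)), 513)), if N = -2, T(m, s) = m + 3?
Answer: 1/12695915444 ≈ 7.8765e-11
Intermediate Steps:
T(m, s) = 3 + m
X(c) = 2 - c²/9
t(P, C) = 20 (t(P, C) = -2*(-7) + 6 = 14 + 6 = 20)
O = 12695915424 (O = 602016*21089 = 12695915424)
1/(O + t(X(T(-2, 1)), 513)) = 1/(12695915424 + 20) = 1/12695915444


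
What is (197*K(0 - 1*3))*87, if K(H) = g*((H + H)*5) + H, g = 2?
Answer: -1079757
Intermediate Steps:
K(H) = 21*H (K(H) = 2*((H + H)*5) + H = 2*((2*H)*5) + H = 2*(10*H) + H = 20*H + H = 21*H)
(197*K(0 - 1*3))*87 = (197*(21*(0 - 1*3)))*87 = (197*(21*(0 - 3)))*87 = (197*(21*(-3)))*87 = (197*(-63))*87 = -12411*87 = -1079757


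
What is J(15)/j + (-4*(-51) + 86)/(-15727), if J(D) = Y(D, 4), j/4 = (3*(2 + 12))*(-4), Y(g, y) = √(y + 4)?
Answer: -290/15727 - √2/336 ≈ -0.022649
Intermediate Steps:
Y(g, y) = √(4 + y)
j = -672 (j = 4*((3*(2 + 12))*(-4)) = 4*((3*14)*(-4)) = 4*(42*(-4)) = 4*(-168) = -672)
J(D) = 2*√2 (J(D) = √(4 + 4) = √8 = 2*√2)
J(15)/j + (-4*(-51) + 86)/(-15727) = (2*√2)/(-672) + (-4*(-51) + 86)/(-15727) = (2*√2)*(-1/672) + (204 + 86)*(-1/15727) = -√2/336 + 290*(-1/15727) = -√2/336 - 290/15727 = -290/15727 - √2/336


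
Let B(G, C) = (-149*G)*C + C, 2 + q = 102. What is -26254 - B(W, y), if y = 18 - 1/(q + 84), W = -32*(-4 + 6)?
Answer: -36407743/184 ≈ -1.9787e+5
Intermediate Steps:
q = 100 (q = -2 + 102 = 100)
W = -64 (W = -32*2 = -64)
y = 3311/184 (y = 18 - 1/(100 + 84) = 18 - 1/184 = 3311/184 ≈ 17.995)
B(G, C) = C - 149*C*G (B(G, C) = -149*C*G + C = C - 149*C*G)
-26254 - B(W, y) = -26254 - 3311*(1 - 149*(-64))/184 = -26254 - 3311*(1 + 9536)/184 = -26254 - 3311*9537/184 = -26254 - 1*31577007/184 = -26254 - 31577007/184 = -36407743/184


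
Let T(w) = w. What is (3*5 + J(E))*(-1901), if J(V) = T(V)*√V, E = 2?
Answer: -28515 - 3802*√2 ≈ -33892.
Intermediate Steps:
J(V) = V^(3/2) (J(V) = V*√V = V^(3/2))
(3*5 + J(E))*(-1901) = (3*5 + 2^(3/2))*(-1901) = (15 + 2*√2)*(-1901) = -28515 - 3802*√2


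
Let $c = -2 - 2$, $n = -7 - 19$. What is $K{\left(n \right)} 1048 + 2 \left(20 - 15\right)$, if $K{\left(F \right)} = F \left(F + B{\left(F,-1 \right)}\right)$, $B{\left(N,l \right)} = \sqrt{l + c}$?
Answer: $708458 - 27248 i \sqrt{5} \approx 7.0846 \cdot 10^{5} - 60928.0 i$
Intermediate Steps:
$n = -26$ ($n = -7 - 19 = -26$)
$c = -4$ ($c = -2 - 2 = -4$)
$B{\left(N,l \right)} = \sqrt{-4 + l}$ ($B{\left(N,l \right)} = \sqrt{l - 4} = \sqrt{-4 + l}$)
$K{\left(F \right)} = F \left(F + i \sqrt{5}\right)$ ($K{\left(F \right)} = F \left(F + \sqrt{-4 - 1}\right) = F \left(F + \sqrt{-5}\right) = F \left(F + i \sqrt{5}\right)$)
$K{\left(n \right)} 1048 + 2 \left(20 - 15\right) = - 26 \left(-26 + i \sqrt{5}\right) 1048 + 2 \left(20 - 15\right) = \left(676 - 26 i \sqrt{5}\right) 1048 + 2 \cdot 5 = \left(708448 - 27248 i \sqrt{5}\right) + 10 = 708458 - 27248 i \sqrt{5}$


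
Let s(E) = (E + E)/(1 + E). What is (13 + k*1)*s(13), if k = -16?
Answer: -39/7 ≈ -5.5714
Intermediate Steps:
s(E) = 2*E/(1 + E) (s(E) = (2*E)/(1 + E) = 2*E/(1 + E))
(13 + k*1)*s(13) = (13 - 16*1)*(2*13/(1 + 13)) = (13 - 16)*(2*13/14) = -6*13/14 = -3*13/7 = -39/7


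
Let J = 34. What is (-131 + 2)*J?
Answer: -4386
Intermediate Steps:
(-131 + 2)*J = (-131 + 2)*34 = -129*34 = -4386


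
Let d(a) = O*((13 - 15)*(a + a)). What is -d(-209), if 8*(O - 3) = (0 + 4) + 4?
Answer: -3344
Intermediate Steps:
O = 4 (O = 3 + ((0 + 4) + 4)/8 = 3 + (4 + 4)/8 = 3 + (1/8)*8 = 3 + 1 = 4)
d(a) = -16*a (d(a) = 4*((13 - 15)*(a + a)) = 4*(-4*a) = -16*a)
-d(-209) = -(-16)*(-209) = -1*3344 = -3344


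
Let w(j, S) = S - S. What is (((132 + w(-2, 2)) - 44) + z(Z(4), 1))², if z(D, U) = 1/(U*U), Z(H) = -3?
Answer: 7921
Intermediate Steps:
w(j, S) = 0
z(D, U) = U⁻² (z(D, U) = 1/(U²) = U⁻²)
(((132 + w(-2, 2)) - 44) + z(Z(4), 1))² = (((132 + 0) - 44) + 1⁻²)² = ((132 - 44) + 1)² = (88 + 1)² = 89² = 7921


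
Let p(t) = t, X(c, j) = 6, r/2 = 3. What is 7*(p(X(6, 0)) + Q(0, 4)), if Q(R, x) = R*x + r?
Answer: 84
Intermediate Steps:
r = 6 (r = 2*3 = 6)
Q(R, x) = 6 + R*x (Q(R, x) = R*x + 6 = 6 + R*x)
7*(p(X(6, 0)) + Q(0, 4)) = 7*(6 + (6 + 0*4)) = 7*(6 + (6 + 0)) = 7*(6 + 6) = 7*12 = 84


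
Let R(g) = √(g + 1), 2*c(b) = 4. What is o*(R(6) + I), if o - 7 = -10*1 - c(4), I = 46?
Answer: -230 - 5*√7 ≈ -243.23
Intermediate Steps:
c(b) = 2 (c(b) = (½)*4 = 2)
R(g) = √(1 + g)
o = -5 (o = 7 + (-10*1 - 1*2) = 7 + (-10 - 2) = 7 - 12 = -5)
o*(R(6) + I) = -5*(√(1 + 6) + 46) = -5*(√7 + 46) = -5*(46 + √7) = -230 - 5*√7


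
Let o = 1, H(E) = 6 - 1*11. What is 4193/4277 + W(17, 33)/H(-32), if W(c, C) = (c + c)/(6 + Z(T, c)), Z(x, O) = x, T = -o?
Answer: -5799/15275 ≈ -0.37964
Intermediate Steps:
H(E) = -5 (H(E) = 6 - 11 = -5)
T = -1 (T = -1*1 = -1)
W(c, C) = 2*c/5 (W(c, C) = (c + c)/(6 - 1) = (2*c)/5 = (2*c)*(1/5) = 2*c/5)
4193/4277 + W(17, 33)/H(-32) = 4193/4277 + ((2/5)*17)/(-5) = 4193*(1/4277) + (34/5)*(-1/5) = 599/611 - 34/25 = -5799/15275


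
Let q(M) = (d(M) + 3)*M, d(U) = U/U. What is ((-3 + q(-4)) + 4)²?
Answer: 225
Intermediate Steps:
d(U) = 1
q(M) = 4*M (q(M) = (1 + 3)*M = 4*M)
((-3 + q(-4)) + 4)² = ((-3 + 4*(-4)) + 4)² = ((-3 - 16) + 4)² = (-19 + 4)² = (-15)² = 225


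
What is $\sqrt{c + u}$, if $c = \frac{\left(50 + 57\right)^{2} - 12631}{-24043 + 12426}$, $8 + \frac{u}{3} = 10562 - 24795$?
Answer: $\frac{i \sqrt{5765655446853}}{11617} \approx 206.7 i$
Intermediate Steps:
$u = -42723$ ($u = -24 + 3 \left(10562 - 24795\right) = -24 + 3 \left(-14233\right) = -24 - 42699 = -42723$)
$c = \frac{1182}{11617}$ ($c = \frac{107^{2} - 12631}{-11617} = \left(11449 - 12631\right) \left(- \frac{1}{11617}\right) = \left(-1182\right) \left(- \frac{1}{11617}\right) = \frac{1182}{11617} \approx 0.10175$)
$\sqrt{c + u} = \sqrt{\frac{1182}{11617} - 42723} = \sqrt{- \frac{496311909}{11617}} = \frac{i \sqrt{5765655446853}}{11617}$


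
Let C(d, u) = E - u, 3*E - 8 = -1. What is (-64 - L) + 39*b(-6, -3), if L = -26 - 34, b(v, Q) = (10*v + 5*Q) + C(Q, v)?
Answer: -2604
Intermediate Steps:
E = 7/3 (E = 8/3 + (⅓)*(-1) = 8/3 - ⅓ = 7/3 ≈ 2.3333)
C(d, u) = 7/3 - u
b(v, Q) = 7/3 + 5*Q + 9*v (b(v, Q) = (10*v + 5*Q) + (7/3 - v) = (5*Q + 10*v) + (7/3 - v) = 7/3 + 5*Q + 9*v)
L = -60
(-64 - L) + 39*b(-6, -3) = (-64 - 1*(-60)) + 39*(7/3 + 5*(-3) + 9*(-6)) = (-64 + 60) + 39*(7/3 - 15 - 54) = -4 + 39*(-200/3) = -4 - 2600 = -2604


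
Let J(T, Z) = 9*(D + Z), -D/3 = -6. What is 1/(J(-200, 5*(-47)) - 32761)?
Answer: -1/34714 ≈ -2.8807e-5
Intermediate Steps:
D = 18 (D = -3*(-6) = 18)
J(T, Z) = 162 + 9*Z (J(T, Z) = 9*(18 + Z) = 162 + 9*Z)
1/(J(-200, 5*(-47)) - 32761) = 1/((162 + 9*(5*(-47))) - 32761) = 1/((162 + 9*(-235)) - 32761) = 1/((162 - 2115) - 32761) = 1/(-1953 - 32761) = 1/(-34714) = -1/34714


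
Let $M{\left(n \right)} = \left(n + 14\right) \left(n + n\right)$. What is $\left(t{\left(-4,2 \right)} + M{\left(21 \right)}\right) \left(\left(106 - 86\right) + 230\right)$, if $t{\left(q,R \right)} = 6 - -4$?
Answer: $370000$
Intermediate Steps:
$t{\left(q,R \right)} = 10$ ($t{\left(q,R \right)} = 6 + 4 = 10$)
$M{\left(n \right)} = 2 n \left(14 + n\right)$ ($M{\left(n \right)} = \left(14 + n\right) 2 n = 2 n \left(14 + n\right)$)
$\left(t{\left(-4,2 \right)} + M{\left(21 \right)}\right) \left(\left(106 - 86\right) + 230\right) = \left(10 + 2 \cdot 21 \left(14 + 21\right)\right) \left(\left(106 - 86\right) + 230\right) = \left(10 + 2 \cdot 21 \cdot 35\right) \left(\left(106 - 86\right) + 230\right) = \left(10 + 1470\right) \left(20 + 230\right) = 1480 \cdot 250 = 370000$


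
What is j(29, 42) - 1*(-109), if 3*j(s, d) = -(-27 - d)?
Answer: 132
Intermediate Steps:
j(s, d) = 9 + d/3 (j(s, d) = (-(-27 - d))/3 = (27 + d)/3 = 9 + d/3)
j(29, 42) - 1*(-109) = (9 + (⅓)*42) - 1*(-109) = (9 + 14) + 109 = 23 + 109 = 132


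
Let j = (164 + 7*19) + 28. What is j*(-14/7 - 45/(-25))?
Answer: -65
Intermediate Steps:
j = 325 (j = (164 + 133) + 28 = 297 + 28 = 325)
j*(-14/7 - 45/(-25)) = 325*(-14/7 - 45/(-25)) = 325*(-14*⅐ - 45*(-1/25)) = 325*(-2 + 9/5) = 325*(-⅕) = -65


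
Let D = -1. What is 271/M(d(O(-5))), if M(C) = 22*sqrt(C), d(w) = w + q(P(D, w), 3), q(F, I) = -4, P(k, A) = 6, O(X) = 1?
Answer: -271*I*sqrt(3)/66 ≈ -7.1119*I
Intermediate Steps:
d(w) = -4 + w (d(w) = w - 4 = -4 + w)
271/M(d(O(-5))) = 271/((22*sqrt(-4 + 1))) = 271/((22*sqrt(-3))) = 271/((22*(I*sqrt(3)))) = 271/((22*I*sqrt(3))) = 271*(-I*sqrt(3)/66) = -271*I*sqrt(3)/66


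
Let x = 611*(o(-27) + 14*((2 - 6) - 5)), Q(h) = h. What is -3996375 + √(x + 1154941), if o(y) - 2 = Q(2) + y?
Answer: -3996375 + √1063902 ≈ -3.9953e+6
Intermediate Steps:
o(y) = 4 + y (o(y) = 2 + (2 + y) = 4 + y)
x = -91039 (x = 611*((4 - 27) + 14*((2 - 6) - 5)) = 611*(-23 + 14*(-4 - 5)) = 611*(-23 + 14*(-9)) = 611*(-23 - 126) = 611*(-149) = -91039)
-3996375 + √(x + 1154941) = -3996375 + √(-91039 + 1154941) = -3996375 + √1063902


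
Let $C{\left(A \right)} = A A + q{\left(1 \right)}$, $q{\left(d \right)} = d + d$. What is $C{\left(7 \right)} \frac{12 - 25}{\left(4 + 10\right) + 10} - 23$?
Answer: $- \frac{405}{8} \approx -50.625$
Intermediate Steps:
$q{\left(d \right)} = 2 d$
$C{\left(A \right)} = 2 + A^{2}$ ($C{\left(A \right)} = A A + 2 \cdot 1 = A^{2} + 2 = 2 + A^{2}$)
$C{\left(7 \right)} \frac{12 - 25}{\left(4 + 10\right) + 10} - 23 = \left(2 + 7^{2}\right) \frac{12 - 25}{\left(4 + 10\right) + 10} - 23 = \left(2 + 49\right) \left(- \frac{13}{14 + 10}\right) - 23 = 51 \left(- \frac{13}{24}\right) - 23 = - \frac{221}{8} - 23 = - \frac{405}{8}$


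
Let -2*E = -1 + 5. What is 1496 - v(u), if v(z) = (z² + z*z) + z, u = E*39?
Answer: -10594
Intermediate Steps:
E = -2 (E = -(-1 + 5)/2 = -½*4 = -2)
u = -78 (u = -2*39 = -78)
v(z) = z + 2*z² (v(z) = (z² + z²) + z = 2*z² + z = z + 2*z²)
1496 - v(u) = 1496 - (-78)*(1 + 2*(-78)) = 1496 - (-78)*(1 - 156) = 1496 - (-78)*(-155) = 1496 - 1*12090 = 1496 - 12090 = -10594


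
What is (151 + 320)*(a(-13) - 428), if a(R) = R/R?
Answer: -201117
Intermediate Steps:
a(R) = 1
(151 + 320)*(a(-13) - 428) = (151 + 320)*(1 - 428) = 471*(-427) = -201117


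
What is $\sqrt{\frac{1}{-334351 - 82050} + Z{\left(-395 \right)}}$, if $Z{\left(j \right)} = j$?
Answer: $\frac{2 i \sqrt{17122242143199}}{416401} \approx 19.875 i$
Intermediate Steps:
$\sqrt{\frac{1}{-334351 - 82050} + Z{\left(-395 \right)}} = \sqrt{\frac{1}{-334351 - 82050} - 395} = \sqrt{\frac{1}{-416401} - 395} = \sqrt{- \frac{1}{416401} - 395} = \sqrt{- \frac{164478396}{416401}} = \frac{2 i \sqrt{17122242143199}}{416401}$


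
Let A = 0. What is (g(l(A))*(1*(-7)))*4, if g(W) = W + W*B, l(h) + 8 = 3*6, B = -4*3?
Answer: 3080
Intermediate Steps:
B = -12
l(h) = 10 (l(h) = -8 + 3*6 = -8 + 18 = 10)
g(W) = -11*W (g(W) = W + W*(-12) = W - 12*W = -11*W)
(g(l(A))*(1*(-7)))*4 = ((-11*10)*(1*(-7)))*4 = -110*(-7)*4 = 770*4 = 3080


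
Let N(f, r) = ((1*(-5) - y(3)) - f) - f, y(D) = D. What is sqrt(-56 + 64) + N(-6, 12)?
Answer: 4 + 2*sqrt(2) ≈ 6.8284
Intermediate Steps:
N(f, r) = -8 - 2*f (N(f, r) = ((1*(-5) - 1*3) - f) - f = ((-5 - 3) - f) - f = (-8 - f) - f = -8 - 2*f)
sqrt(-56 + 64) + N(-6, 12) = sqrt(-56 + 64) + (-8 - 2*(-6)) = sqrt(8) + (-8 + 12) = 2*sqrt(2) + 4 = 4 + 2*sqrt(2)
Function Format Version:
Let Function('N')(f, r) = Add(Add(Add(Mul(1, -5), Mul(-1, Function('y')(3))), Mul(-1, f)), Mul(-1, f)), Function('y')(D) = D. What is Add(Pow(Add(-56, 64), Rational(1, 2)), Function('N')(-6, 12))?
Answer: Add(4, Mul(2, Pow(2, Rational(1, 2)))) ≈ 6.8284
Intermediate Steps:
Function('N')(f, r) = Add(-8, Mul(-2, f)) (Function('N')(f, r) = Add(Add(Add(Mul(1, -5), Mul(-1, 3)), Mul(-1, f)), Mul(-1, f)) = Add(Add(Add(-5, -3), Mul(-1, f)), Mul(-1, f)) = Add(Add(-8, Mul(-1, f)), Mul(-1, f)) = Add(-8, Mul(-2, f)))
Add(Pow(Add(-56, 64), Rational(1, 2)), Function('N')(-6, 12)) = Add(Pow(Add(-56, 64), Rational(1, 2)), Add(-8, Mul(-2, -6))) = Add(Pow(8, Rational(1, 2)), Add(-8, 12)) = Add(Mul(2, Pow(2, Rational(1, 2))), 4) = Add(4, Mul(2, Pow(2, Rational(1, 2))))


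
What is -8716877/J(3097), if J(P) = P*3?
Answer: -458783/489 ≈ -938.21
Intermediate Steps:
J(P) = 3*P
-8716877/J(3097) = -8716877/(3*3097) = -8716877/9291 = -8716877*1/9291 = -458783/489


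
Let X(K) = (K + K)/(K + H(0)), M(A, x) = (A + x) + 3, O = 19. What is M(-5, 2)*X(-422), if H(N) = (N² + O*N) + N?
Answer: 0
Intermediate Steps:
H(N) = N² + 20*N (H(N) = (N² + 19*N) + N = N² + 20*N)
M(A, x) = 3 + A + x
X(K) = 2 (X(K) = (K + K)/(K + 0*(20 + 0)) = (2*K)/(K + 0*20) = (2*K)/(K + 0) = (2*K)/K = 2)
M(-5, 2)*X(-422) = (3 - 5 + 2)*2 = 0*2 = 0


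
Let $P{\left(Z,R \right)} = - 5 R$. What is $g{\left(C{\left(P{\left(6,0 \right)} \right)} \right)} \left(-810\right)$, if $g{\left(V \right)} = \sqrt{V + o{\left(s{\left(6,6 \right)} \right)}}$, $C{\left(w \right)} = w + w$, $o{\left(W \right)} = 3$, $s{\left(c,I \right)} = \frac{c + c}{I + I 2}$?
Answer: $- 810 \sqrt{3} \approx -1403.0$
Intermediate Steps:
$s{\left(c,I \right)} = \frac{2 c}{3 I}$ ($s{\left(c,I \right)} = \frac{2 c}{I + 2 I} = \frac{2 c}{3 I}$)
$C{\left(w \right)} = 2 w$
$g{\left(V \right)} = \sqrt{3 + V}$ ($g{\left(V \right)} = \sqrt{V + 3} = \sqrt{3 + V}$)
$g{\left(C{\left(P{\left(6,0 \right)} \right)} \right)} \left(-810\right) = \sqrt{3 + 2 \left(\left(-5\right) 0\right)} \left(-810\right) = \sqrt{3 + 2 \cdot 0} \left(-810\right) = \sqrt{3 + 0} \left(-810\right) = \sqrt{3} \left(-810\right) = - 810 \sqrt{3}$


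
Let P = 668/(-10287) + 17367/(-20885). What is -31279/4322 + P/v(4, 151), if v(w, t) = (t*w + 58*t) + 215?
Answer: -64359281086866983/8892778383177030 ≈ -7.2373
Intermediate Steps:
v(w, t) = 215 + 58*t + t*w (v(w, t) = (58*t + t*w) + 215 = 215 + 58*t + t*w)
P = -192605509/214843995 (P = 668*(-1/10287) + 17367*(-1/20885) = -668/10287 - 17367/20885 = -192605509/214843995 ≈ -0.89649)
-31279/4322 + P/v(4, 151) = -31279/4322 - 192605509/(214843995*(215 + 58*151 + 151*4)) = -31279*1/4322 - 192605509/(214843995*(215 + 8758 + 604)) = -31279/4322 - 192605509/214843995/9577 = -31279/4322 - 192605509/214843995*1/9577 = -31279/4322 - 192605509/2057560940115 = -64359281086866983/8892778383177030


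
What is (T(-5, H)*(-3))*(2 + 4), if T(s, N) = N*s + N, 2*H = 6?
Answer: 216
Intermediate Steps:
H = 3 (H = (1/2)*6 = 3)
T(s, N) = N + N*s
(T(-5, H)*(-3))*(2 + 4) = ((3*(1 - 5))*(-3))*(2 + 4) = ((3*(-4))*(-3))*6 = -12*(-3)*6 = 36*6 = 216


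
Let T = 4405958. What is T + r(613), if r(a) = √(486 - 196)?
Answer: 4405958 + √290 ≈ 4.4060e+6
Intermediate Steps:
r(a) = √290
T + r(613) = 4405958 + √290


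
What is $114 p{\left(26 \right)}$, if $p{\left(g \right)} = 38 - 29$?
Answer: $1026$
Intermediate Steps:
$p{\left(g \right)} = 9$ ($p{\left(g \right)} = 38 - 29 = 9$)
$114 p{\left(26 \right)} = 114 \cdot 9 = 1026$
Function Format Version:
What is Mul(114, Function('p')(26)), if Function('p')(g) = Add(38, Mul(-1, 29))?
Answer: 1026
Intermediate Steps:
Function('p')(g) = 9 (Function('p')(g) = Add(38, -29) = 9)
Mul(114, Function('p')(26)) = Mul(114, 9) = 1026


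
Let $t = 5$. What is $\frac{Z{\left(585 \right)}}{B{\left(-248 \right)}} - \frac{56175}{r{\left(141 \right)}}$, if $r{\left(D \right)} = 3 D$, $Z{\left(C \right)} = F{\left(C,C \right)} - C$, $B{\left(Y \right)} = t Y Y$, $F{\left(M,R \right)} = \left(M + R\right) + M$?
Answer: $- \frac{575814703}{4336032} \approx -132.8$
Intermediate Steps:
$F{\left(M,R \right)} = R + 2 M$
$B{\left(Y \right)} = 5 Y^{2}$ ($B{\left(Y \right)} = 5 Y Y = 5 Y^{2}$)
$Z{\left(C \right)} = 2 C$ ($Z{\left(C \right)} = \left(C + 2 C\right) - C = 3 C - C = 2 C$)
$\frac{Z{\left(585 \right)}}{B{\left(-248 \right)}} - \frac{56175}{r{\left(141 \right)}} = \frac{2 \cdot 585}{5 \left(-248\right)^{2}} - \frac{56175}{3 \cdot 141} = \frac{1170}{5 \cdot 61504} - \frac{56175}{423} = \frac{1170}{307520} - \frac{18725}{141} = 1170 \cdot \frac{1}{307520} - \frac{18725}{141} = \frac{117}{30752} - \frac{18725}{141} = - \frac{575814703}{4336032}$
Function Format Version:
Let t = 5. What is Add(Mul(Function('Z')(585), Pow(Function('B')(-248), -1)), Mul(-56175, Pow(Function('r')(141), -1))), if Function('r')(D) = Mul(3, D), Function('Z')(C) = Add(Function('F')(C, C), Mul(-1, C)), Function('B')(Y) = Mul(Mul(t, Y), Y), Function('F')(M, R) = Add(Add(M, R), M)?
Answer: Rational(-575814703, 4336032) ≈ -132.80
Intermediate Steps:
Function('F')(M, R) = Add(R, Mul(2, M))
Function('B')(Y) = Mul(5, Pow(Y, 2)) (Function('B')(Y) = Mul(Mul(5, Y), Y) = Mul(5, Pow(Y, 2)))
Function('Z')(C) = Mul(2, C) (Function('Z')(C) = Add(Add(C, Mul(2, C)), Mul(-1, C)) = Add(Mul(3, C), Mul(-1, C)) = Mul(2, C))
Add(Mul(Function('Z')(585), Pow(Function('B')(-248), -1)), Mul(-56175, Pow(Function('r')(141), -1))) = Add(Mul(Mul(2, 585), Pow(Mul(5, Pow(-248, 2)), -1)), Mul(-56175, Pow(Mul(3, 141), -1))) = Add(Mul(1170, Pow(Mul(5, 61504), -1)), Mul(-56175, Pow(423, -1))) = Add(Mul(1170, Pow(307520, -1)), Mul(-56175, Rational(1, 423))) = Add(Mul(1170, Rational(1, 307520)), Rational(-18725, 141)) = Add(Rational(117, 30752), Rational(-18725, 141)) = Rational(-575814703, 4336032)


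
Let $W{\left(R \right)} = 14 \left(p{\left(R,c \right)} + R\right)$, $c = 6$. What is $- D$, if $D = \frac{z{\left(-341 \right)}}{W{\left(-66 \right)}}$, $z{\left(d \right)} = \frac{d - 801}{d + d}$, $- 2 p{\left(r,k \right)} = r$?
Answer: $\frac{571}{157542} \approx 0.0036244$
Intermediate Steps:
$p{\left(r,k \right)} = - \frac{r}{2}$
$W{\left(R \right)} = 7 R$ ($W{\left(R \right)} = 14 \left(- \frac{R}{2} + R\right) = 14 \frac{R}{2} = 7 R$)
$z{\left(d \right)} = \frac{-801 + d}{2 d}$
$D = - \frac{571}{157542}$ ($D = \frac{\frac{1}{2} \frac{1}{-341} \left(-801 - 341\right)}{7 \left(-66\right)} = \frac{\frac{1}{2} \left(- \frac{1}{341}\right) \left(-1142\right)}{-462} = \frac{571}{341} \left(- \frac{1}{462}\right) = - \frac{571}{157542} \approx -0.0036244$)
$- D = \left(-1\right) \left(- \frac{571}{157542}\right) = \frac{571}{157542}$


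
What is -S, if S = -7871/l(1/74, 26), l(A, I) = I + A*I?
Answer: 291227/975 ≈ 298.69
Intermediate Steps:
S = -291227/975 (S = -7871*1/(26*(1 + 1/74)) = -7871/(26*(75/74)) = -7871/975/37 = -7871*37/975 = -291227/975 ≈ -298.69)
-S = -1*(-291227/975) = 291227/975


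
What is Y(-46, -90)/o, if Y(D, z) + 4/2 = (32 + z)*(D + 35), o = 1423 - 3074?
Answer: -636/1651 ≈ -0.38522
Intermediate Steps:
o = -1651
Y(D, z) = -2 + (32 + z)*(35 + D) (Y(D, z) = -2 + (32 + z)*(D + 35) = -2 + (32 + z)*(35 + D))
Y(-46, -90)/o = (1118 + 32*(-46) + 35*(-90) - 46*(-90))/(-1651) = (1118 - 1472 - 3150 + 4140)*(-1/1651) = 636*(-1/1651) = -636/1651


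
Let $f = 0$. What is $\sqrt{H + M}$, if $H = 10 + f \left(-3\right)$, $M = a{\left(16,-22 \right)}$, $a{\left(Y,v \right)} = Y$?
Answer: $\sqrt{26} \approx 5.099$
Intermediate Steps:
$M = 16$
$H = 10$ ($H = 10 + 0 \left(-3\right) = 10 + 0 = 10$)
$\sqrt{H + M} = \sqrt{10 + 16} = \sqrt{26}$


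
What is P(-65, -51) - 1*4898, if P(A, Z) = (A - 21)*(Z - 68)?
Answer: 5336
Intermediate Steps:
P(A, Z) = (-68 + Z)*(-21 + A) (P(A, Z) = (-21 + A)*(-68 + Z) = (-68 + Z)*(-21 + A))
P(-65, -51) - 1*4898 = (1428 - 68*(-65) - 21*(-51) - 65*(-51)) - 1*4898 = (1428 + 4420 + 1071 + 3315) - 4898 = 10234 - 4898 = 5336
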